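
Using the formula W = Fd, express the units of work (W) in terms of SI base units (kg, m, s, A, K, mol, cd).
Units of each symbol in W = Fd:
  F (force): kg·m/s²
  d (displacement): m

Multiplying the contributions: [kg·m/s²] · [m]
Adding exponents of each base unit: kg: 1, m: 2, s: -2
SI base units of work: kg·m²/s²

Answer: kg·m²/s²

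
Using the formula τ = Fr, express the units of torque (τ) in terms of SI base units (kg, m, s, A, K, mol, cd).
Units of each symbol in τ = Fr:
  F (force): kg·m/s²
  r (lever arm): m

Multiplying the contributions: [kg·m/s²] · [m]
Adding exponents of each base unit: kg: 1, m: 2, s: -2
SI base units of torque: kg·m²/s²

Answer: kg·m²/s²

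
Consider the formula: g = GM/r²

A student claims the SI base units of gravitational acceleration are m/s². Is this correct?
Units of each symbol in g = GM/r²:
  G (gravitational constant): m³/(kg·s²)
  M (mass): kg
  r (distance): m  → to the power 2 in the denominator, contributes 1/m²

Multiplying the contributions: [m³/(kg·s²)] · [kg] · [1/m²]
Adding exponents of each base unit: m: 1, s: -2
SI base units of gravitational acceleration: m/s²

The claimed units m/s² match the derived units, so the claim is correct.

Answer: Yes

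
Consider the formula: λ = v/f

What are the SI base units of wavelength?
Units of each symbol in λ = v/f:
  v (wave speed): m/s
  f (frequency): 1/s  → in the denominator, contributes s

Multiplying the contributions: [m/s] · [s]
Adding exponents of each base unit: m: 1
SI base units of wavelength: m

Answer: m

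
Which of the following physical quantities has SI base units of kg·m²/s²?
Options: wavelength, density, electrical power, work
Checking the SI base units of each option:
  wavelength (λ = v/f): m  ✗
  density (ρ = m/V): kg/m³  ✗
  electrical power (P = IV): kg·m²/s³  ✗
  work (W = Fd): kg·m²/s²  ✓ matches

Only work has units kg·m²/s².

Answer: work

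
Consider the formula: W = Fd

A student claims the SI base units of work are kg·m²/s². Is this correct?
Units of each symbol in W = Fd:
  F (force): kg·m/s²
  d (displacement): m

Multiplying the contributions: [kg·m/s²] · [m]
Adding exponents of each base unit: kg: 1, m: 2, s: -2
SI base units of work: kg·m²/s²

The claimed units kg·m²/s² match the derived units, so the claim is correct.

Answer: Yes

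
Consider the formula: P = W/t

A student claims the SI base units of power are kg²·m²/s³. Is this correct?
Units of each symbol in P = W/t:
  W (work): kg·m²/s²
  t (time): s  → in the denominator, contributes 1/s

Multiplying the contributions: [kg·m²/s²] · [1/s]
Adding exponents of each base unit: kg: 1, m: 2, s: -3
SI base units of power: kg·m²/s³

The claimed units kg²·m²/s³ (exponents kg: 2, m: 2, s: -3) do not match the derived units kg·m²/s³ (exponents kg: 1, m: 2, s: -3), so the claim is incorrect.

Answer: No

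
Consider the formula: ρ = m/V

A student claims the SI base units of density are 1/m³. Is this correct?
Units of each symbol in ρ = m/V:
  m (mass): kg
  V (volume): m³  → in the denominator, contributes 1/m³

Multiplying the contributions: [kg] · [1/m³]
Adding exponents of each base unit: kg: 1, m: -3
SI base units of density: kg/m³

The claimed units 1/m³ (exponents m: -3) do not match the derived units kg/m³ (exponents kg: 1, m: -3), so the claim is incorrect.

Answer: No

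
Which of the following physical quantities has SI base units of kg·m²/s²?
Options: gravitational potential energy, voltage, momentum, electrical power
Checking the SI base units of each option:
  gravitational potential energy (U = -GMm/r): kg·m²/s²  ✓ matches
  voltage (V = IR): kg·m²/(s³·A)  ✗
  momentum (p = mv): kg·m/s  ✗
  electrical power (P = IV): kg·m²/s³  ✗

Only gravitational potential energy has units kg·m²/s².

Answer: gravitational potential energy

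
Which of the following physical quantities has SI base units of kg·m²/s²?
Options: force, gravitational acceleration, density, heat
Checking the SI base units of each option:
  force (F = ma): kg·m/s²  ✗
  gravitational acceleration (g = GM/r²): m/s²  ✗
  density (ρ = m/V): kg/m³  ✗
  heat (Q = mcΔT): kg·m²/s²  ✓ matches

Only heat has units kg·m²/s².

Answer: heat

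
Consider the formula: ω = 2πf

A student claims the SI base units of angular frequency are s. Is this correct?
Units of each symbol in ω = 2πf:
  f (frequency): 1/s
  The factor 2π is dimensionless.

Multiplying the contributions: [1/s]
Adding exponents of each base unit: s: -1
SI base units of angular frequency: 1/s

The claimed units s (exponents s: 1) do not match the derived units 1/s (exponents s: -1), so the claim is incorrect.

Answer: No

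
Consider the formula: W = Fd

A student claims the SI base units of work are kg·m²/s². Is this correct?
Units of each symbol in W = Fd:
  F (force): kg·m/s²
  d (displacement): m

Multiplying the contributions: [kg·m/s²] · [m]
Adding exponents of each base unit: kg: 1, m: 2, s: -2
SI base units of work: kg·m²/s²

The claimed units kg·m²/s² match the derived units, so the claim is correct.

Answer: Yes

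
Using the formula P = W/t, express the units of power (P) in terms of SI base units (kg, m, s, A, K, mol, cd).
Units of each symbol in P = W/t:
  W (work): kg·m²/s²
  t (time): s  → in the denominator, contributes 1/s

Multiplying the contributions: [kg·m²/s²] · [1/s]
Adding exponents of each base unit: kg: 1, m: 2, s: -3
SI base units of power: kg·m²/s³

Answer: kg·m²/s³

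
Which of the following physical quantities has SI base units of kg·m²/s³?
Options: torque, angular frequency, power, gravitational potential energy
Checking the SI base units of each option:
  torque (τ = Fr): kg·m²/s²  ✗
  angular frequency (ω = 2πf): 1/s  ✗
  power (P = W/t): kg·m²/s³  ✓ matches
  gravitational potential energy (U = -GMm/r): kg·m²/s²  ✗

Only power has units kg·m²/s³.

Answer: power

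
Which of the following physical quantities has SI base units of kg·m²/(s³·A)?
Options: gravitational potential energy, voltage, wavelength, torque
Checking the SI base units of each option:
  gravitational potential energy (U = -GMm/r): kg·m²/s²  ✗
  voltage (V = IR): kg·m²/(s³·A)  ✓ matches
  wavelength (λ = v/f): m  ✗
  torque (τ = Fr): kg·m²/s²  ✗

Only voltage has units kg·m²/(s³·A).

Answer: voltage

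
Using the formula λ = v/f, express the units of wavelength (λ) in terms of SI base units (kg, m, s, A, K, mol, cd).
Units of each symbol in λ = v/f:
  v (wave speed): m/s
  f (frequency): 1/s  → in the denominator, contributes s

Multiplying the contributions: [m/s] · [s]
Adding exponents of each base unit: m: 1
SI base units of wavelength: m

Answer: m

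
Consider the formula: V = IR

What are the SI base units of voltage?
Units of each symbol in V = IR:
  I (current): A
  R (resistance, in ohms): kg·m²/(s³·A²)

Multiplying the contributions: [A] · [kg·m²/(s³·A²)]
Adding exponents of each base unit: kg: 1, m: 2, s: -3, A: -1
SI base units of voltage: kg·m²/(s³·A)

Answer: kg·m²/(s³·A)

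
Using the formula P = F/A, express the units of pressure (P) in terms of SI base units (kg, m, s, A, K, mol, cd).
Units of each symbol in P = F/A:
  F (force): kg·m/s²
  A (area): m²  → in the denominator, contributes 1/m²

Multiplying the contributions: [kg·m/s²] · [1/m²]
Adding exponents of each base unit: kg: 1, m: -1, s: -2
SI base units of pressure: kg/(m·s²)

Answer: kg/(m·s²)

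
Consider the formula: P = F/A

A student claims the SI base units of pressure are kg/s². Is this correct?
Units of each symbol in P = F/A:
  F (force): kg·m/s²
  A (area): m²  → in the denominator, contributes 1/m²

Multiplying the contributions: [kg·m/s²] · [1/m²]
Adding exponents of each base unit: kg: 1, m: -1, s: -2
SI base units of pressure: kg/(m·s²)

The claimed units kg/s² (exponents kg: 1, s: -2) do not match the derived units kg/(m·s²) (exponents kg: 1, m: -1, s: -2), so the claim is incorrect.

Answer: No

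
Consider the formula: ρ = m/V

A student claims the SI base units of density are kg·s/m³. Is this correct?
Units of each symbol in ρ = m/V:
  m (mass): kg
  V (volume): m³  → in the denominator, contributes 1/m³

Multiplying the contributions: [kg] · [1/m³]
Adding exponents of each base unit: kg: 1, m: -3
SI base units of density: kg/m³

The claimed units kg·s/m³ (exponents kg: 1, m: -3, s: 1) do not match the derived units kg/m³ (exponents kg: 1, m: -3), so the claim is incorrect.

Answer: No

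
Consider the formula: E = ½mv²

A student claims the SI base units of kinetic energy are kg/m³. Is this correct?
Units of each symbol in E = ½mv²:
  m (mass): kg
  v (speed): m/s  → to the power 2, contributes m²/s²
  The factor ½ is dimensionless.

Multiplying the contributions: [kg] · [m²/s²]
Adding exponents of each base unit: kg: 1, m: 2, s: -2
SI base units of kinetic energy: kg·m²/s²

The claimed units kg/m³ (exponents kg: 1, m: -3) do not match the derived units kg·m²/s² (exponents kg: 1, m: 2, s: -2), so the claim is incorrect.

Answer: No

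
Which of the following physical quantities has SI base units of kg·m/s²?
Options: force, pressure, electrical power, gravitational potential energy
Checking the SI base units of each option:
  force (F = ma): kg·m/s²  ✓ matches
  pressure (P = F/A): kg/(m·s²)  ✗
  electrical power (P = IV): kg·m²/s³  ✗
  gravitational potential energy (U = -GMm/r): kg·m²/s²  ✗

Only force has units kg·m/s².

Answer: force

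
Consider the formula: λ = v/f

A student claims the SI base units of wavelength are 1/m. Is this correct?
Units of each symbol in λ = v/f:
  v (wave speed): m/s
  f (frequency): 1/s  → in the denominator, contributes s

Multiplying the contributions: [m/s] · [s]
Adding exponents of each base unit: m: 1
SI base units of wavelength: m

The claimed units 1/m (exponents m: -1) do not match the derived units m (exponents m: 1), so the claim is incorrect.

Answer: No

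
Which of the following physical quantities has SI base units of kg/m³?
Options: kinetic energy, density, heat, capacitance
Checking the SI base units of each option:
  kinetic energy (E = ½mv²): kg·m²/s²  ✗
  density (ρ = m/V): kg/m³  ✓ matches
  heat (Q = mcΔT): kg·m²/s²  ✗
  capacitance (C = Q/V): s⁴·A²/(kg·m²)  ✗

Only density has units kg/m³.

Answer: density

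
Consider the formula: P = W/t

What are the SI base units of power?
Units of each symbol in P = W/t:
  W (work): kg·m²/s²
  t (time): s  → in the denominator, contributes 1/s

Multiplying the contributions: [kg·m²/s²] · [1/s]
Adding exponents of each base unit: kg: 1, m: 2, s: -3
SI base units of power: kg·m²/s³

Answer: kg·m²/s³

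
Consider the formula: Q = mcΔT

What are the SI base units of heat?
Units of each symbol in Q = mcΔT:
  m (mass): kg
  c (specific heat capacity, in J/(kg·K)): m²/(s²·K)
  ΔT (temperature change): K

Multiplying the contributions: [kg] · [m²/(s²·K)] · [K]
Adding exponents of each base unit: kg: 1, m: 2, s: -2
SI base units of heat: kg·m²/s²

Answer: kg·m²/s²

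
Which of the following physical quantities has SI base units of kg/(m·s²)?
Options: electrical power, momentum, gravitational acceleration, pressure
Checking the SI base units of each option:
  electrical power (P = IV): kg·m²/s³  ✗
  momentum (p = mv): kg·m/s  ✗
  gravitational acceleration (g = GM/r²): m/s²  ✗
  pressure (P = F/A): kg/(m·s²)  ✓ matches

Only pressure has units kg/(m·s²).

Answer: pressure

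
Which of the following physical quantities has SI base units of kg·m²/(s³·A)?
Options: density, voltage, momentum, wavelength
Checking the SI base units of each option:
  density (ρ = m/V): kg/m³  ✗
  voltage (V = IR): kg·m²/(s³·A)  ✓ matches
  momentum (p = mv): kg·m/s  ✗
  wavelength (λ = v/f): m  ✗

Only voltage has units kg·m²/(s³·A).

Answer: voltage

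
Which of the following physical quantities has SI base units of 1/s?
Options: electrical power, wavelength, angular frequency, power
Checking the SI base units of each option:
  electrical power (P = IV): kg·m²/s³  ✗
  wavelength (λ = v/f): m  ✗
  angular frequency (ω = 2πf): 1/s  ✓ matches
  power (P = W/t): kg·m²/s³  ✗

Only angular frequency has units 1/s.

Answer: angular frequency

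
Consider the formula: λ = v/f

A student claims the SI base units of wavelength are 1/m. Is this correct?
Units of each symbol in λ = v/f:
  v (wave speed): m/s
  f (frequency): 1/s  → in the denominator, contributes s

Multiplying the contributions: [m/s] · [s]
Adding exponents of each base unit: m: 1
SI base units of wavelength: m

The claimed units 1/m (exponents m: -1) do not match the derived units m (exponents m: 1), so the claim is incorrect.

Answer: No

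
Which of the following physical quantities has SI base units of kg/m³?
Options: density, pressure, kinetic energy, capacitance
Checking the SI base units of each option:
  density (ρ = m/V): kg/m³  ✓ matches
  pressure (P = F/A): kg/(m·s²)  ✗
  kinetic energy (E = ½mv²): kg·m²/s²  ✗
  capacitance (C = Q/V): s⁴·A²/(kg·m²)  ✗

Only density has units kg/m³.

Answer: density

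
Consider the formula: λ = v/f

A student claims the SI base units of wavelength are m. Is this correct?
Units of each symbol in λ = v/f:
  v (wave speed): m/s
  f (frequency): 1/s  → in the denominator, contributes s

Multiplying the contributions: [m/s] · [s]
Adding exponents of each base unit: m: 1
SI base units of wavelength: m

The claimed units m match the derived units, so the claim is correct.

Answer: Yes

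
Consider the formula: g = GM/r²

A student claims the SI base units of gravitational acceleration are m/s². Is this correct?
Units of each symbol in g = GM/r²:
  G (gravitational constant): m³/(kg·s²)
  M (mass): kg
  r (distance): m  → to the power 2 in the denominator, contributes 1/m²

Multiplying the contributions: [m³/(kg·s²)] · [kg] · [1/m²]
Adding exponents of each base unit: m: 1, s: -2
SI base units of gravitational acceleration: m/s²

The claimed units m/s² match the derived units, so the claim is correct.

Answer: Yes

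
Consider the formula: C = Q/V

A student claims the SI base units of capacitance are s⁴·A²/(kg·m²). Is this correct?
Units of each symbol in C = Q/V:
  Q (charge, in coulombs): s·A
  V (voltage, in volts): kg·m²/(s³·A)  → in the denominator, contributes s³·A/(kg·m²)

Multiplying the contributions: [s·A] · [s³·A/(kg·m²)]
Adding exponents of each base unit: kg: -1, m: -2, s: 4, A: 2
SI base units of capacitance: s⁴·A²/(kg·m²)

The claimed units s⁴·A²/(kg·m²) match the derived units, so the claim is correct.

Answer: Yes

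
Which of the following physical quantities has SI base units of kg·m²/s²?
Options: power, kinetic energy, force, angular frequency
Checking the SI base units of each option:
  power (P = W/t): kg·m²/s³  ✗
  kinetic energy (E = ½mv²): kg·m²/s²  ✓ matches
  force (F = ma): kg·m/s²  ✗
  angular frequency (ω = 2πf): 1/s  ✗

Only kinetic energy has units kg·m²/s².

Answer: kinetic energy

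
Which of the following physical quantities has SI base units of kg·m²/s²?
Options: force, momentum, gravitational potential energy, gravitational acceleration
Checking the SI base units of each option:
  force (F = ma): kg·m/s²  ✗
  momentum (p = mv): kg·m/s  ✗
  gravitational potential energy (U = -GMm/r): kg·m²/s²  ✓ matches
  gravitational acceleration (g = GM/r²): m/s²  ✗

Only gravitational potential energy has units kg·m²/s².

Answer: gravitational potential energy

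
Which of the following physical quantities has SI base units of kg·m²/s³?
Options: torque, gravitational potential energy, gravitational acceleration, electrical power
Checking the SI base units of each option:
  torque (τ = Fr): kg·m²/s²  ✗
  gravitational potential energy (U = -GMm/r): kg·m²/s²  ✗
  gravitational acceleration (g = GM/r²): m/s²  ✗
  electrical power (P = IV): kg·m²/s³  ✓ matches

Only electrical power has units kg·m²/s³.

Answer: electrical power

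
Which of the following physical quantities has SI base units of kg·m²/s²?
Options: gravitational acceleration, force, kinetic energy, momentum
Checking the SI base units of each option:
  gravitational acceleration (g = GM/r²): m/s²  ✗
  force (F = ma): kg·m/s²  ✗
  kinetic energy (E = ½mv²): kg·m²/s²  ✓ matches
  momentum (p = mv): kg·m/s  ✗

Only kinetic energy has units kg·m²/s².

Answer: kinetic energy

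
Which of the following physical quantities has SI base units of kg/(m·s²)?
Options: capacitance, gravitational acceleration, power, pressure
Checking the SI base units of each option:
  capacitance (C = Q/V): s⁴·A²/(kg·m²)  ✗
  gravitational acceleration (g = GM/r²): m/s²  ✗
  power (P = W/t): kg·m²/s³  ✗
  pressure (P = F/A): kg/(m·s²)  ✓ matches

Only pressure has units kg/(m·s²).

Answer: pressure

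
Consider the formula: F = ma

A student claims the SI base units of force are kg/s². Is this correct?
Units of each symbol in F = ma:
  m (mass): kg
  a (acceleration): m/s²

Multiplying the contributions: [kg] · [m/s²]
Adding exponents of each base unit: kg: 1, m: 1, s: -2
SI base units of force: kg·m/s²

The claimed units kg/s² (exponents kg: 1, s: -2) do not match the derived units kg·m/s² (exponents kg: 1, m: 1, s: -2), so the claim is incorrect.

Answer: No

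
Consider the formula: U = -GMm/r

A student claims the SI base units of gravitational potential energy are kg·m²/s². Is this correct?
Units of each symbol in U = -GMm/r:
  G (gravitational constant): m³/(kg·s²)
  M (mass): kg
  m (mass): kg
  r (distance): m  → in the denominator, contributes 1/m
  The minus sign does not affect the units.

Multiplying the contributions: [m³/(kg·s²)] · [kg] · [kg] · [1/m]
Adding exponents of each base unit: kg: 1, m: 2, s: -2
SI base units of gravitational potential energy: kg·m²/s²

The claimed units kg·m²/s² match the derived units, so the claim is correct.

Answer: Yes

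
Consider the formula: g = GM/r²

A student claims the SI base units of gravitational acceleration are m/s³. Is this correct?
Units of each symbol in g = GM/r²:
  G (gravitational constant): m³/(kg·s²)
  M (mass): kg
  r (distance): m  → to the power 2 in the denominator, contributes 1/m²

Multiplying the contributions: [m³/(kg·s²)] · [kg] · [1/m²]
Adding exponents of each base unit: m: 1, s: -2
SI base units of gravitational acceleration: m/s²

The claimed units m/s³ (exponents m: 1, s: -3) do not match the derived units m/s² (exponents m: 1, s: -2), so the claim is incorrect.

Answer: No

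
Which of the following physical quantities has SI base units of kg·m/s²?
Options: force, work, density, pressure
Checking the SI base units of each option:
  force (F = ma): kg·m/s²  ✓ matches
  work (W = Fd): kg·m²/s²  ✗
  density (ρ = m/V): kg/m³  ✗
  pressure (P = F/A): kg/(m·s²)  ✗

Only force has units kg·m/s².

Answer: force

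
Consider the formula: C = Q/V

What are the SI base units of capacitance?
Units of each symbol in C = Q/V:
  Q (charge, in coulombs): s·A
  V (voltage, in volts): kg·m²/(s³·A)  → in the denominator, contributes s³·A/(kg·m²)

Multiplying the contributions: [s·A] · [s³·A/(kg·m²)]
Adding exponents of each base unit: kg: -1, m: -2, s: 4, A: 2
SI base units of capacitance: s⁴·A²/(kg·m²)

Answer: s⁴·A²/(kg·m²)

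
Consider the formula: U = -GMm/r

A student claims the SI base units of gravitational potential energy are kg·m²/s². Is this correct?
Units of each symbol in U = -GMm/r:
  G (gravitational constant): m³/(kg·s²)
  M (mass): kg
  m (mass): kg
  r (distance): m  → in the denominator, contributes 1/m
  The minus sign does not affect the units.

Multiplying the contributions: [m³/(kg·s²)] · [kg] · [kg] · [1/m]
Adding exponents of each base unit: kg: 1, m: 2, s: -2
SI base units of gravitational potential energy: kg·m²/s²

The claimed units kg·m²/s² match the derived units, so the claim is correct.

Answer: Yes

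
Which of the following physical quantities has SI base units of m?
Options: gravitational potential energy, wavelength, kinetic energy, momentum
Checking the SI base units of each option:
  gravitational potential energy (U = -GMm/r): kg·m²/s²  ✗
  wavelength (λ = v/f): m  ✓ matches
  kinetic energy (E = ½mv²): kg·m²/s²  ✗
  momentum (p = mv): kg·m/s  ✗

Only wavelength has units m.

Answer: wavelength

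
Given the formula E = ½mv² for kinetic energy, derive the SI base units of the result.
Units of each symbol in E = ½mv²:
  m (mass): kg
  v (speed): m/s  → to the power 2, contributes m²/s²
  The factor ½ is dimensionless.

Multiplying the contributions: [kg] · [m²/s²]
Adding exponents of each base unit: kg: 1, m: 2, s: -2
SI base units of kinetic energy: kg·m²/s²

Answer: kg·m²/s²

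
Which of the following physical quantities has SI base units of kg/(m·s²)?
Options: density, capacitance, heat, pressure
Checking the SI base units of each option:
  density (ρ = m/V): kg/m³  ✗
  capacitance (C = Q/V): s⁴·A²/(kg·m²)  ✗
  heat (Q = mcΔT): kg·m²/s²  ✗
  pressure (P = F/A): kg/(m·s²)  ✓ matches

Only pressure has units kg/(m·s²).

Answer: pressure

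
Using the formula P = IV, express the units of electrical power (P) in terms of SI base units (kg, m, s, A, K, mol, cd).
Units of each symbol in P = IV:
  I (current): A
  V (voltage, in volts): kg·m²/(s³·A)

Multiplying the contributions: [A] · [kg·m²/(s³·A)]
Adding exponents of each base unit: kg: 1, m: 2, s: -3
SI base units of electrical power: kg·m²/s³

Answer: kg·m²/s³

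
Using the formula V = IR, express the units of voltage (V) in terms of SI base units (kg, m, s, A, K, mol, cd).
Units of each symbol in V = IR:
  I (current): A
  R (resistance, in ohms): kg·m²/(s³·A²)

Multiplying the contributions: [A] · [kg·m²/(s³·A²)]
Adding exponents of each base unit: kg: 1, m: 2, s: -3, A: -1
SI base units of voltage: kg·m²/(s³·A)

Answer: kg·m²/(s³·A)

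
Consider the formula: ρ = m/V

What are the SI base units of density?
Units of each symbol in ρ = m/V:
  m (mass): kg
  V (volume): m³  → in the denominator, contributes 1/m³

Multiplying the contributions: [kg] · [1/m³]
Adding exponents of each base unit: kg: 1, m: -3
SI base units of density: kg/m³

Answer: kg/m³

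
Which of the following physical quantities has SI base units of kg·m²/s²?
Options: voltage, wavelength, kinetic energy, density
Checking the SI base units of each option:
  voltage (V = IR): kg·m²/(s³·A)  ✗
  wavelength (λ = v/f): m  ✗
  kinetic energy (E = ½mv²): kg·m²/s²  ✓ matches
  density (ρ = m/V): kg/m³  ✗

Only kinetic energy has units kg·m²/s².

Answer: kinetic energy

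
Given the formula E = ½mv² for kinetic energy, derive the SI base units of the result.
Units of each symbol in E = ½mv²:
  m (mass): kg
  v (speed): m/s  → to the power 2, contributes m²/s²
  The factor ½ is dimensionless.

Multiplying the contributions: [kg] · [m²/s²]
Adding exponents of each base unit: kg: 1, m: 2, s: -2
SI base units of kinetic energy: kg·m²/s²

Answer: kg·m²/s²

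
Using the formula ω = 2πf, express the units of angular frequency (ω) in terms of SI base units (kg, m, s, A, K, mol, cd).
Units of each symbol in ω = 2πf:
  f (frequency): 1/s
  The factor 2π is dimensionless.

Multiplying the contributions: [1/s]
Adding exponents of each base unit: s: -1
SI base units of angular frequency: 1/s

Answer: 1/s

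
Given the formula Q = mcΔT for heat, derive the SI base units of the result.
Units of each symbol in Q = mcΔT:
  m (mass): kg
  c (specific heat capacity, in J/(kg·K)): m²/(s²·K)
  ΔT (temperature change): K

Multiplying the contributions: [kg] · [m²/(s²·K)] · [K]
Adding exponents of each base unit: kg: 1, m: 2, s: -2
SI base units of heat: kg·m²/s²

Answer: kg·m²/s²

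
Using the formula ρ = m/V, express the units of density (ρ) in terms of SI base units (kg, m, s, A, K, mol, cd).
Units of each symbol in ρ = m/V:
  m (mass): kg
  V (volume): m³  → in the denominator, contributes 1/m³

Multiplying the contributions: [kg] · [1/m³]
Adding exponents of each base unit: kg: 1, m: -3
SI base units of density: kg/m³

Answer: kg/m³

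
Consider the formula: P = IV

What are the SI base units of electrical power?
Units of each symbol in P = IV:
  I (current): A
  V (voltage, in volts): kg·m²/(s³·A)

Multiplying the contributions: [A] · [kg·m²/(s³·A)]
Adding exponents of each base unit: kg: 1, m: 2, s: -3
SI base units of electrical power: kg·m²/s³

Answer: kg·m²/s³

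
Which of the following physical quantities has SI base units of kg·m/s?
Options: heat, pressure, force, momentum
Checking the SI base units of each option:
  heat (Q = mcΔT): kg·m²/s²  ✗
  pressure (P = F/A): kg/(m·s²)  ✗
  force (F = ma): kg·m/s²  ✗
  momentum (p = mv): kg·m/s  ✓ matches

Only momentum has units kg·m/s.

Answer: momentum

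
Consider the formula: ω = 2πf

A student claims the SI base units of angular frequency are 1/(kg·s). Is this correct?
Units of each symbol in ω = 2πf:
  f (frequency): 1/s
  The factor 2π is dimensionless.

Multiplying the contributions: [1/s]
Adding exponents of each base unit: s: -1
SI base units of angular frequency: 1/s

The claimed units 1/(kg·s) (exponents kg: -1, s: -1) do not match the derived units 1/s (exponents s: -1), so the claim is incorrect.

Answer: No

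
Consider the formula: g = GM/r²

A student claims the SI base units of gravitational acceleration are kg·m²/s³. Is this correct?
Units of each symbol in g = GM/r²:
  G (gravitational constant): m³/(kg·s²)
  M (mass): kg
  r (distance): m  → to the power 2 in the denominator, contributes 1/m²

Multiplying the contributions: [m³/(kg·s²)] · [kg] · [1/m²]
Adding exponents of each base unit: m: 1, s: -2
SI base units of gravitational acceleration: m/s²

The claimed units kg·m²/s³ (exponents kg: 1, m: 2, s: -3) do not match the derived units m/s² (exponents m: 1, s: -2), so the claim is incorrect.

Answer: No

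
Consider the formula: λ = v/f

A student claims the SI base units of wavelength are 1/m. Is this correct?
Units of each symbol in λ = v/f:
  v (wave speed): m/s
  f (frequency): 1/s  → in the denominator, contributes s

Multiplying the contributions: [m/s] · [s]
Adding exponents of each base unit: m: 1
SI base units of wavelength: m

The claimed units 1/m (exponents m: -1) do not match the derived units m (exponents m: 1), so the claim is incorrect.

Answer: No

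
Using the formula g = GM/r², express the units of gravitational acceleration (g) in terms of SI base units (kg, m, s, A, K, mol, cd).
Units of each symbol in g = GM/r²:
  G (gravitational constant): m³/(kg·s²)
  M (mass): kg
  r (distance): m  → to the power 2 in the denominator, contributes 1/m²

Multiplying the contributions: [m³/(kg·s²)] · [kg] · [1/m²]
Adding exponents of each base unit: m: 1, s: -2
SI base units of gravitational acceleration: m/s²

Answer: m/s²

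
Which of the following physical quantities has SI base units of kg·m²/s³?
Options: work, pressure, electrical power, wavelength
Checking the SI base units of each option:
  work (W = Fd): kg·m²/s²  ✗
  pressure (P = F/A): kg/(m·s²)  ✗
  electrical power (P = IV): kg·m²/s³  ✓ matches
  wavelength (λ = v/f): m  ✗

Only electrical power has units kg·m²/s³.

Answer: electrical power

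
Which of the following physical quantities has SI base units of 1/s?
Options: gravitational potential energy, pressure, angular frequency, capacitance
Checking the SI base units of each option:
  gravitational potential energy (U = -GMm/r): kg·m²/s²  ✗
  pressure (P = F/A): kg/(m·s²)  ✗
  angular frequency (ω = 2πf): 1/s  ✓ matches
  capacitance (C = Q/V): s⁴·A²/(kg·m²)  ✗

Only angular frequency has units 1/s.

Answer: angular frequency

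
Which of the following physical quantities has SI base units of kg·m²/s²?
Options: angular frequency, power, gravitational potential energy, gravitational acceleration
Checking the SI base units of each option:
  angular frequency (ω = 2πf): 1/s  ✗
  power (P = W/t): kg·m²/s³  ✗
  gravitational potential energy (U = -GMm/r): kg·m²/s²  ✓ matches
  gravitational acceleration (g = GM/r²): m/s²  ✗

Only gravitational potential energy has units kg·m²/s².

Answer: gravitational potential energy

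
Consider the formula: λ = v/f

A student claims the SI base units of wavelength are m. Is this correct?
Units of each symbol in λ = v/f:
  v (wave speed): m/s
  f (frequency): 1/s  → in the denominator, contributes s

Multiplying the contributions: [m/s] · [s]
Adding exponents of each base unit: m: 1
SI base units of wavelength: m

The claimed units m match the derived units, so the claim is correct.

Answer: Yes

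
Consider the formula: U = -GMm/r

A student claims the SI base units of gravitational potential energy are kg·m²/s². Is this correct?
Units of each symbol in U = -GMm/r:
  G (gravitational constant): m³/(kg·s²)
  M (mass): kg
  m (mass): kg
  r (distance): m  → in the denominator, contributes 1/m
  The minus sign does not affect the units.

Multiplying the contributions: [m³/(kg·s²)] · [kg] · [kg] · [1/m]
Adding exponents of each base unit: kg: 1, m: 2, s: -2
SI base units of gravitational potential energy: kg·m²/s²

The claimed units kg·m²/s² match the derived units, so the claim is correct.

Answer: Yes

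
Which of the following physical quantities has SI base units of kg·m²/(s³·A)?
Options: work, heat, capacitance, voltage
Checking the SI base units of each option:
  work (W = Fd): kg·m²/s²  ✗
  heat (Q = mcΔT): kg·m²/s²  ✗
  capacitance (C = Q/V): s⁴·A²/(kg·m²)  ✗
  voltage (V = IR): kg·m²/(s³·A)  ✓ matches

Only voltage has units kg·m²/(s³·A).

Answer: voltage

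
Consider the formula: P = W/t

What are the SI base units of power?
Units of each symbol in P = W/t:
  W (work): kg·m²/s²
  t (time): s  → in the denominator, contributes 1/s

Multiplying the contributions: [kg·m²/s²] · [1/s]
Adding exponents of each base unit: kg: 1, m: 2, s: -3
SI base units of power: kg·m²/s³

Answer: kg·m²/s³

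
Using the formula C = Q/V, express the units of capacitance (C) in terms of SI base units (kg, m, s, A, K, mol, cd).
Units of each symbol in C = Q/V:
  Q (charge, in coulombs): s·A
  V (voltage, in volts): kg·m²/(s³·A)  → in the denominator, contributes s³·A/(kg·m²)

Multiplying the contributions: [s·A] · [s³·A/(kg·m²)]
Adding exponents of each base unit: kg: -1, m: -2, s: 4, A: 2
SI base units of capacitance: s⁴·A²/(kg·m²)

Answer: s⁴·A²/(kg·m²)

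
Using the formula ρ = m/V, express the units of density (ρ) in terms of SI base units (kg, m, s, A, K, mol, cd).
Units of each symbol in ρ = m/V:
  m (mass): kg
  V (volume): m³  → in the denominator, contributes 1/m³

Multiplying the contributions: [kg] · [1/m³]
Adding exponents of each base unit: kg: 1, m: -3
SI base units of density: kg/m³

Answer: kg/m³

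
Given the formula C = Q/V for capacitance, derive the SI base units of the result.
Units of each symbol in C = Q/V:
  Q (charge, in coulombs): s·A
  V (voltage, in volts): kg·m²/(s³·A)  → in the denominator, contributes s³·A/(kg·m²)

Multiplying the contributions: [s·A] · [s³·A/(kg·m²)]
Adding exponents of each base unit: kg: -1, m: -2, s: 4, A: 2
SI base units of capacitance: s⁴·A²/(kg·m²)

Answer: s⁴·A²/(kg·m²)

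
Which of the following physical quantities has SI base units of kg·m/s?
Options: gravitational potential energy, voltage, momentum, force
Checking the SI base units of each option:
  gravitational potential energy (U = -GMm/r): kg·m²/s²  ✗
  voltage (V = IR): kg·m²/(s³·A)  ✗
  momentum (p = mv): kg·m/s  ✓ matches
  force (F = ma): kg·m/s²  ✗

Only momentum has units kg·m/s.

Answer: momentum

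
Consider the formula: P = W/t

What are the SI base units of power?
Units of each symbol in P = W/t:
  W (work): kg·m²/s²
  t (time): s  → in the denominator, contributes 1/s

Multiplying the contributions: [kg·m²/s²] · [1/s]
Adding exponents of each base unit: kg: 1, m: 2, s: -3
SI base units of power: kg·m²/s³

Answer: kg·m²/s³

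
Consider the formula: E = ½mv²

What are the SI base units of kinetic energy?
Units of each symbol in E = ½mv²:
  m (mass): kg
  v (speed): m/s  → to the power 2, contributes m²/s²
  The factor ½ is dimensionless.

Multiplying the contributions: [kg] · [m²/s²]
Adding exponents of each base unit: kg: 1, m: 2, s: -2
SI base units of kinetic energy: kg·m²/s²

Answer: kg·m²/s²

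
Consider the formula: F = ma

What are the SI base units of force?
Units of each symbol in F = ma:
  m (mass): kg
  a (acceleration): m/s²

Multiplying the contributions: [kg] · [m/s²]
Adding exponents of each base unit: kg: 1, m: 1, s: -2
SI base units of force: kg·m/s²

Answer: kg·m/s²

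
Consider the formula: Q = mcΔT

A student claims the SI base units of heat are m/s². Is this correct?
Units of each symbol in Q = mcΔT:
  m (mass): kg
  c (specific heat capacity, in J/(kg·K)): m²/(s²·K)
  ΔT (temperature change): K

Multiplying the contributions: [kg] · [m²/(s²·K)] · [K]
Adding exponents of each base unit: kg: 1, m: 2, s: -2
SI base units of heat: kg·m²/s²

The claimed units m/s² (exponents m: 1, s: -2) do not match the derived units kg·m²/s² (exponents kg: 1, m: 2, s: -2), so the claim is incorrect.

Answer: No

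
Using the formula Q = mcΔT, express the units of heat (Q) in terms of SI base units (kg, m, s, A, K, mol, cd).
Units of each symbol in Q = mcΔT:
  m (mass): kg
  c (specific heat capacity, in J/(kg·K)): m²/(s²·K)
  ΔT (temperature change): K

Multiplying the contributions: [kg] · [m²/(s²·K)] · [K]
Adding exponents of each base unit: kg: 1, m: 2, s: -2
SI base units of heat: kg·m²/s²

Answer: kg·m²/s²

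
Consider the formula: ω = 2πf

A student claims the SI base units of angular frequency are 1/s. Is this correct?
Units of each symbol in ω = 2πf:
  f (frequency): 1/s
  The factor 2π is dimensionless.

Multiplying the contributions: [1/s]
Adding exponents of each base unit: s: -1
SI base units of angular frequency: 1/s

The claimed units 1/s match the derived units, so the claim is correct.

Answer: Yes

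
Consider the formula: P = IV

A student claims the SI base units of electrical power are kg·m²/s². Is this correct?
Units of each symbol in P = IV:
  I (current): A
  V (voltage, in volts): kg·m²/(s³·A)

Multiplying the contributions: [A] · [kg·m²/(s³·A)]
Adding exponents of each base unit: kg: 1, m: 2, s: -3
SI base units of electrical power: kg·m²/s³

The claimed units kg·m²/s² (exponents kg: 1, m: 2, s: -2) do not match the derived units kg·m²/s³ (exponents kg: 1, m: 2, s: -3), so the claim is incorrect.

Answer: No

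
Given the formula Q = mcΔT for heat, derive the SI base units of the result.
Units of each symbol in Q = mcΔT:
  m (mass): kg
  c (specific heat capacity, in J/(kg·K)): m²/(s²·K)
  ΔT (temperature change): K

Multiplying the contributions: [kg] · [m²/(s²·K)] · [K]
Adding exponents of each base unit: kg: 1, m: 2, s: -2
SI base units of heat: kg·m²/s²

Answer: kg·m²/s²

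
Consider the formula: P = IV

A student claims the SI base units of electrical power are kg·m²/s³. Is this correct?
Units of each symbol in P = IV:
  I (current): A
  V (voltage, in volts): kg·m²/(s³·A)

Multiplying the contributions: [A] · [kg·m²/(s³·A)]
Adding exponents of each base unit: kg: 1, m: 2, s: -3
SI base units of electrical power: kg·m²/s³

The claimed units kg·m²/s³ match the derived units, so the claim is correct.

Answer: Yes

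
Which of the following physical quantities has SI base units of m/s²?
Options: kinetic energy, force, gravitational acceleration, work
Checking the SI base units of each option:
  kinetic energy (E = ½mv²): kg·m²/s²  ✗
  force (F = ma): kg·m/s²  ✗
  gravitational acceleration (g = GM/r²): m/s²  ✓ matches
  work (W = Fd): kg·m²/s²  ✗

Only gravitational acceleration has units m/s².

Answer: gravitational acceleration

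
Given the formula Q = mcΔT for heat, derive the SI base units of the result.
Units of each symbol in Q = mcΔT:
  m (mass): kg
  c (specific heat capacity, in J/(kg·K)): m²/(s²·K)
  ΔT (temperature change): K

Multiplying the contributions: [kg] · [m²/(s²·K)] · [K]
Adding exponents of each base unit: kg: 1, m: 2, s: -2
SI base units of heat: kg·m²/s²

Answer: kg·m²/s²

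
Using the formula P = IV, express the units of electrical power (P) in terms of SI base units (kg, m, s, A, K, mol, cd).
Units of each symbol in P = IV:
  I (current): A
  V (voltage, in volts): kg·m²/(s³·A)

Multiplying the contributions: [A] · [kg·m²/(s³·A)]
Adding exponents of each base unit: kg: 1, m: 2, s: -3
SI base units of electrical power: kg·m²/s³

Answer: kg·m²/s³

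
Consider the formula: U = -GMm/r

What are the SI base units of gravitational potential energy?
Units of each symbol in U = -GMm/r:
  G (gravitational constant): m³/(kg·s²)
  M (mass): kg
  m (mass): kg
  r (distance): m  → in the denominator, contributes 1/m
  The minus sign does not affect the units.

Multiplying the contributions: [m³/(kg·s²)] · [kg] · [kg] · [1/m]
Adding exponents of each base unit: kg: 1, m: 2, s: -2
SI base units of gravitational potential energy: kg·m²/s²

Answer: kg·m²/s²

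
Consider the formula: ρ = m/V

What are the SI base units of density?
Units of each symbol in ρ = m/V:
  m (mass): kg
  V (volume): m³  → in the denominator, contributes 1/m³

Multiplying the contributions: [kg] · [1/m³]
Adding exponents of each base unit: kg: 1, m: -3
SI base units of density: kg/m³

Answer: kg/m³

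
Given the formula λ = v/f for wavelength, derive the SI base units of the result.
Units of each symbol in λ = v/f:
  v (wave speed): m/s
  f (frequency): 1/s  → in the denominator, contributes s

Multiplying the contributions: [m/s] · [s]
Adding exponents of each base unit: m: 1
SI base units of wavelength: m

Answer: m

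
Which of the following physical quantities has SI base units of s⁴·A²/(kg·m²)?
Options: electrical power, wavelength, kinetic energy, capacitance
Checking the SI base units of each option:
  electrical power (P = IV): kg·m²/s³  ✗
  wavelength (λ = v/f): m  ✗
  kinetic energy (E = ½mv²): kg·m²/s²  ✗
  capacitance (C = Q/V): s⁴·A²/(kg·m²)  ✓ matches

Only capacitance has units s⁴·A²/(kg·m²).

Answer: capacitance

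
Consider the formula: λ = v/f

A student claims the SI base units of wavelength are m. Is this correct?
Units of each symbol in λ = v/f:
  v (wave speed): m/s
  f (frequency): 1/s  → in the denominator, contributes s

Multiplying the contributions: [m/s] · [s]
Adding exponents of each base unit: m: 1
SI base units of wavelength: m

The claimed units m match the derived units, so the claim is correct.

Answer: Yes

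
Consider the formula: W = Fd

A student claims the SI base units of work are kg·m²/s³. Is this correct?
Units of each symbol in W = Fd:
  F (force): kg·m/s²
  d (displacement): m

Multiplying the contributions: [kg·m/s²] · [m]
Adding exponents of each base unit: kg: 1, m: 2, s: -2
SI base units of work: kg·m²/s²

The claimed units kg·m²/s³ (exponents kg: 1, m: 2, s: -3) do not match the derived units kg·m²/s² (exponents kg: 1, m: 2, s: -2), so the claim is incorrect.

Answer: No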